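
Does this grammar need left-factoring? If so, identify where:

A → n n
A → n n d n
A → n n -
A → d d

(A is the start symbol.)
Yes, A has productions with common prefix 'n n'

Left-factoring is needed when two productions for the same non-terminal
share a common prefix on the right-hand side.

Productions for A:
  A → n n
  A → n n d n
  A → n n -
  A → d d

Found common prefix 'n n' in productions for A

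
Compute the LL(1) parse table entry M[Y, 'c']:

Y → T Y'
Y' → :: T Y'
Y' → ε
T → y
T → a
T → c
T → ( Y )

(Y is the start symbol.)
Y → T Y'

To find M[Y, 'c'], we find productions for Y where 'c' is in the predict set (PREDICT(N → α) = (FIRST(α) \ {ε}) ∪ (FOLLOW(N) if α ⇒* ε)).

Relevant sets:
  FIRST(T) = { '(', 'a', 'c', 'y' }

Y → T Y': PREDICT = { '(', 'a', 'c', 'y' }
  'c' is in predict set, so this production goes in M[Y, 'c']

M[Y, 'c'] = Y → T Y'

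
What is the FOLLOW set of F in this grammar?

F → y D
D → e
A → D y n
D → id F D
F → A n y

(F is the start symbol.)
To compute FOLLOW(F), find every occurrence of F on a right-hand side N → α F β: add FIRST(β) \ {ε}, and if β is empty or nullable also add FOLLOW(N). Iterate to a fixed point.

F is the start symbol, so $ ∈ FOLLOW(F).
In D → id F D: F is followed by D, add FIRST(D) \ {ε} = { 'e', 'id' }

Taking the union: FOLLOW(F) = { $, 'e', 'id' }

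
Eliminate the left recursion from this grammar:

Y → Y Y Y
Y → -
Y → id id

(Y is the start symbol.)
Y is directly left-recursive. The standard transformation for
  A → A α₁ | ... | A α_m | β₁ | ... | β_n
is
  A  → β₁ A' | ... | β_n A'
  A' → α₁ A' | ... | α_m A' | ε

Y → - becomes Y → - Y'
Y → id id becomes Y → id id Y'
Y → Y Y Y becomes Y' → Y Y Y'
Add Y' → ε

Resulting grammar:
Y → - Y'
Y → id id Y'
Y' → Y Y Y'
Y' → ε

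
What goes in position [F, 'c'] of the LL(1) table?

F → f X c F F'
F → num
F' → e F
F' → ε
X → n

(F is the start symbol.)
Empty (error entry)

To find M[F, 'c'], we find productions for F where 'c' is in the predict set (PREDICT(N → α) = (FIRST(α) \ {ε}) ∪ (FOLLOW(N) if α ⇒* ε)).

F → f X c F F': PREDICT = { 'f' }
F → num: PREDICT = { 'num' }

M[F, 'c'] is empty (no production applies)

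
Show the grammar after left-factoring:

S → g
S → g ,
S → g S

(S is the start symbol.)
Left-factoring transforms A → αβ₁ | αβ₂ into A → αA' and A' → β₁ | β₂
(α is the longest common prefix among the alternatives). Repeat until
no nonterminal has two alternatives with a common prefix.

Round 1: S has alternatives sharing prefix 'g'. Introduce S': S → g S'
  Add: S' → ε
  Add: S' → ,
  Add: S' → S

No remaining common prefixes — done.

Resulting grammar:
S → g S'
S' → ε
S' → ,
S' → S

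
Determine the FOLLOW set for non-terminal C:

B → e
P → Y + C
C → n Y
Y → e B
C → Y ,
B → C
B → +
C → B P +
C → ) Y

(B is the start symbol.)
{ $, '+', ',', 'e' }

In P → Y + C: C is at the end, add FOLLOW(P)
In B → C: C is at the end, add FOLLOW(B)

The FOLLOW sets referred to above (computed the same way, to a fixed point):
  FOLLOW(P) = { '+' }
  FOLLOW(B) = { $, '+', ',', 'e' }

Taking the union: FOLLOW(C) = { $, '+', ',', 'e' }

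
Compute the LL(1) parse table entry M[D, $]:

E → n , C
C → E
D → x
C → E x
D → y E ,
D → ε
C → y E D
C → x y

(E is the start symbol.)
To find M[D, $], we find productions for D where $ is in the predict set (PREDICT(N → α) = (FIRST(α) \ {ε}) ∪ (FOLLOW(N) if α ⇒* ε)).

Relevant sets:
  FOLLOW(D) = { $, ',', 'x', 'y' }

D → x: PREDICT = { 'x' }
D → y E ,: PREDICT = { 'y' }
D → ε: PREDICT = { $, ',', 'x', 'y' }
  $ is in predict set, so this production goes in M[D, $]

M[D, $] = D → ε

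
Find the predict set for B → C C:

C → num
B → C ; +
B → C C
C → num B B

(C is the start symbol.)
PREDICT(B → C C) = (FIRST(RHS) \ {ε}) ∪ (FOLLOW(B) if ε ∈ FIRST(RHS), i.e. RHS ⇒* ε)
FIRST(C) = { 'num' }
FIRST(C C) = { 'num' }
ε ∉ FIRST(C C), so FOLLOW(B) is not added.
PREDICT(B → C C) = { 'num' }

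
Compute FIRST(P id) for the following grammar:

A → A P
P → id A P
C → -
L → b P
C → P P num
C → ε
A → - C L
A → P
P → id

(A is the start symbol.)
{ 'id' }

FIRST sets of the non-terminals involved (from the grammar, by fixed-point iteration):
  FIRST(P) = { 'id' }

To compute FIRST(P id), process the symbols left to right:
Symbol P is a non-terminal. Add FIRST(P) \ {ε} = { 'id' }
P is not nullable (ε ∉ FIRST(P)), so stop here.
FIRST(P id) = { 'id' }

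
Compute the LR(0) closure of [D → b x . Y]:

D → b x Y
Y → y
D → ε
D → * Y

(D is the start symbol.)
{ [D → b x . Y], [Y → . y] }

Start with: [D → b x . Y]
  [D → b x . Y] has the dot before Y: add [Y → . y]
No further items can be added.

CLOSURE = { [D → b x . Y], [Y → . y] }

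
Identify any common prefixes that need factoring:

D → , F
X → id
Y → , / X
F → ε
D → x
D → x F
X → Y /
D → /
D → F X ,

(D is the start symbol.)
Yes, D has productions with common prefix 'x'

Left-factoring is needed when two productions for the same non-terminal
share a common prefix on the right-hand side.

Productions for D:
  D → , F
  D → x
  D → x F
  D → /
  D → F X ,
Productions for X:
  X → id
  X → Y /

Found common prefix 'x' in productions for D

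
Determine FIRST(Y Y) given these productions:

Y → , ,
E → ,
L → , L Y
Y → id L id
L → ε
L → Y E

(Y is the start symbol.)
FIRST sets of the non-terminals involved (from the grammar, by fixed-point iteration):
  FIRST(Y) = { ',', 'id' }

To compute FIRST(Y Y), process the symbols left to right:
Symbol Y is a non-terminal. Add FIRST(Y) \ {ε} = { ',', 'id' }
Y is not nullable (ε ∉ FIRST(Y)), so stop here.
FIRST(Y Y) = { ',', 'id' }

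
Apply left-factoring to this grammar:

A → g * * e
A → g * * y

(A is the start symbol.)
Left-factoring transforms A → αβ₁ | αβ₂ into A → αA' and A' → β₁ | β₂
(α is the longest common prefix among the alternatives). Repeat until
no nonterminal has two alternatives with a common prefix.

Round 1: A has alternatives sharing prefix 'g * *'. Introduce A': A → g * * A'
  Add: A' → e
  Add: A' → y

No remaining common prefixes — done.

Resulting grammar:
A → g * * A'
A' → e
A' → y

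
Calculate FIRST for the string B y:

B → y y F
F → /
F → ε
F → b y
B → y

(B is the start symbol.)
FIRST sets of the non-terminals involved (from the grammar, by fixed-point iteration):
  FIRST(B) = { 'y' }

To compute FIRST(B y), process the symbols left to right:
Symbol B is a non-terminal. Add FIRST(B) \ {ε} = { 'y' }
B is not nullable (ε ∉ FIRST(B)), so stop here.
FIRST(B y) = { 'y' }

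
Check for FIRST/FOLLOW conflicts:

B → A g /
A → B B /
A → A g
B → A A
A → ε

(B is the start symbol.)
Yes. B → A g '/' with FOLLOW(B) on { '/', 'g' }; A → B B '/' with FOLLOW(A) on { '/', 'g' }; A → A g with FOLLOW(A) on { '/', 'g' }

A FIRST/FOLLOW conflict occurs when a non-terminal N has a nullable alternative N → β (β ⇒* ε) and another alternative N → α with FIRST(α) ∩ FOLLOW(N) ≠ ∅: on such a lookahead the parser cannot decide between expanding α and letting N vanish via β.

Nullable non-terminals: A, B.
FIRST sets used below: FIRST(B) = { '/', 'g', ε }, FIRST(A) = { '/', 'g', ε }

A: nullable alternative(s) A → ε; FOLLOW(A) = { $, '/', 'g' }
  A → B B /: FIRST \ {ε} = { '/', 'g' } — overlaps FOLLOW(A) on { '/', 'g' }: CONFLICT
  A → A g: FIRST \ {ε} = { '/', 'g' } — overlaps FOLLOW(A) on { '/', 'g' }: CONFLICT
  A → ε: FIRST \ {ε} = { } — this is the only nullable alternative, skip

B: nullable alternative(s) B → A A; FOLLOW(B) = { $, '/', 'g' }
  B → A g /: FIRST \ {ε} = { '/', 'g' } — overlaps FOLLOW(B) on { '/', 'g' }: CONFLICT
  B → A A: FIRST \ {ε} = { '/', 'g' } — this is the only nullable alternative, skip

So the grammar has 3 FIRST/FOLLOW conflicts (marked CONFLICT above).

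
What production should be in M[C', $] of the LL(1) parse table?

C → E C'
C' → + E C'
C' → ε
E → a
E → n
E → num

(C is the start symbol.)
C' → ε

To find M[C', $], we find productions for C' where $ is in the predict set (PREDICT(N → α) = (FIRST(α) \ {ε}) ∪ (FOLLOW(N) if α ⇒* ε)).

Relevant sets:
  FOLLOW(C') = { $ }

C' → + E C': PREDICT = { '+' }
C' → ε: PREDICT = { $ }
  $ is in predict set, so this production goes in M[C', $]

M[C', $] = C' → ε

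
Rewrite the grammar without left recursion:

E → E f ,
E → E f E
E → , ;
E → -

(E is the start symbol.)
E is directly left-recursive. The standard transformation for
  A → A α₁ | ... | A α_m | β₁ | ... | β_n
is
  A  → β₁ A' | ... | β_n A'
  A' → α₁ A' | ... | α_m A' | ε

E → , ; becomes E → , ; E'
E → - becomes E → - E'
E → E f , becomes E' → f , E'
E → E f E becomes E' → f E E'
Add E' → ε

Resulting grammar:
E → , ; E'
E → - E'
E' → f , E'
E' → f E E'
E' → ε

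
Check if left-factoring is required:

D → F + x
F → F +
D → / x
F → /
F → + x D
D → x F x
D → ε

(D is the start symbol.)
No, left-factoring is not needed

Left-factoring is needed when two productions for the same non-terminal
share a common prefix on the right-hand side.

Productions for D:
  D → F + x
  D → / x
  D → x F x
  D → ε
Productions for F:
  F → F +
  F → /
  F → + x D

No common prefixes found.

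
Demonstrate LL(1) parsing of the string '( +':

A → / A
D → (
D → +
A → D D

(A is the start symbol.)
Stack is shown with the top on the left.

Stack  Input  Action
--------------------
A $    ( + $  output A → D D
D D $  ( + $  output D → (
( D $  ( + $  match '('
D $    + $    output D → +
+ $    + $    match '+'
$      $      accept

The string is accepted.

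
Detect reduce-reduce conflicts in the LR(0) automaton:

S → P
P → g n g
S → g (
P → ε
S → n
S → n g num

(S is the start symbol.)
No reduce-reduce conflicts

Augment with S' → S and build the canonical LR(0) collection (I0 = CLOSURE({[S' → . S]}), then GOTO on every symbol after a dot until no new states appear). It has 10 states:
  I0: { [P → . g n g], [P → .], [S → . P], [S → . g (], [S → . n g num], [S → . n], [S' → . S] }  — shift, reduce
  I1: { [S → P .] }  — reduce
  I2: { [S' → S .] }  — accept
  I3: { [P → g . n g], [S → g . (] }  — shift
  I4: { [S → n . g num], [S → n .] }  — shift, reduce
  I5: { [S → n g . num] }  — shift
  I6: { [S → n g num .] }  — reduce
  I7: { [S → g ( .] }  — reduce
  I8: { [P → g n . g] }  — shift
  I9: { [P → g n g .] }  — reduce

No state contains more than one complete item.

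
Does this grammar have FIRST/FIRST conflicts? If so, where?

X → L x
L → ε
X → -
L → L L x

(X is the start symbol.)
No FIRST/FIRST conflicts.

FIRST sets of the non-terminals at (or reachable through a nullable prefix from) the front of some alternative:
  FIRST(L) = { 'x', ε }

Productions for X:
  X → L x: FIRST = { 'x' }
  X → -: FIRST = { '-' }
Productions for L:
  L → ε: FIRST = { ε }
  L → L L x: FIRST = { 'x' }

All alternatives of each non-terminal have pairwise disjoint FIRST sets.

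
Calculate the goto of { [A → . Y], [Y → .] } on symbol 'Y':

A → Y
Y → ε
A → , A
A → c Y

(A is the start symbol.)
GOTO(I, 'Y') = CLOSURE({ [A → αX.β] : [A → α.Xβ] ∈ I, X = 'Y' })

Items with dot before 'Y', with the dot advanced:
  [A → . Y] → [A → Y .]
Closure adds nothing (no advanced item has the dot before a non-terminal).

GOTO = { [A → Y .] }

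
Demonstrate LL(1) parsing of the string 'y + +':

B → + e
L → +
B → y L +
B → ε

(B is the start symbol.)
Stack is shown with the top on the left.

Stack    Input    Action
------------------------
B $      y + + $  output B → y L +
y L + $  y + + $  match 'y'
L + $    + + $    output L → +
+ + $    + + $    match '+'
+ $      + $      match '+'
$        $        accept

The string is accepted.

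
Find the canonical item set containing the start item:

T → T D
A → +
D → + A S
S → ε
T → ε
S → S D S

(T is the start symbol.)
First, augment the grammar with T' → T
I₀ = CLOSURE({ [T' → . T] }):
  [T' → . T] has the dot before T: add [T → . T D], [T → .]
No further items can be added.

I₀ = { [T → . T D], [T → .], [T' → . T] }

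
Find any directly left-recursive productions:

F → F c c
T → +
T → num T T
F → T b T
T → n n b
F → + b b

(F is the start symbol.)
Yes, F is left-recursive

Direct left recursion occurs when N → N α for some non-terminal N (the right-hand side begins with the left-hand side itself).

F → F c c: LEFT RECURSIVE (starts with F)
T → +: starts with '+'
T → num T T: starts with num
F → T b T: starts with T
T → n n b: starts with n
F → + b b: starts with '+'

The grammar has direct left recursion on: F.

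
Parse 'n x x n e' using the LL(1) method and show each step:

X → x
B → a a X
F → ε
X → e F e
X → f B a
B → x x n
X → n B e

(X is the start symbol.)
LL(1) parsing maintains a stack (initially the start symbol over $) and the input. At each step: if the stack top is a terminal, match it against the current input token; if it is a non-terminal N, replace it with the RHS of M[N, lookahead] (the unique production whose predict set contains the lookahead).

Stack is shown with the top on the left.

Stack      Input        Action
------------------------------
X $        n x x n e $  output X → n B e
n B e $    n x x n e $  match 'n'
B e $      x x n e $    output B → x x n
x x n e $  x x n e $    match 'x'
x n e $    x n e $      match 'x'
n e $      n e $        match 'n'
e $        e $          match 'e'
$          $            accept

The string is accepted.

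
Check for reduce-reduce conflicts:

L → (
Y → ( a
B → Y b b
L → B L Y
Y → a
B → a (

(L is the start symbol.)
A reduce-reduce conflict occurs when an LR(0) state has two complete items [A → α .] and [B → β .] — both call for a reduction, and with no lookahead the parser cannot choose between them.

Augment with L' → L and build the canonical LR(0) collection (I0 = CLOSURE({[L' → . L]}), then GOTO on every symbol after a dot until no new states appear). It has 14 states:
  I0: { [B → . Y b b], [B → . a (], [L → . (], [L → . B L Y], [L' → . L], [Y → . ( a], [Y → . a] }  — shift
  I1: { [L → ( .], [Y → ( . a] }  — shift, reduce
  I2: { [B → . Y b b], [B → . a (], [L → . (], [L → . B L Y], [L → B . L Y], [Y → . ( a], [Y → . a] }  — shift
  I3: { [L' → L .] }  — accept
  I4: { [B → Y . b b] }  — shift
  I5: { [B → a . (], [Y → a .] }  — shift, reduce
  I6: { [B → a ( .] }  — reduce
  I7: { [B → Y b . b] }  — shift
  I8: { [B → Y b b .] }  — reduce
  I9: { [L → B L . Y], [Y → . ( a], [Y → . a] }  — shift
  I10: { [Y → ( . a] }  — shift
  I11: { [L → B L Y .] }  — reduce
  I12: { [Y → a .] }  — reduce
  I13: { [Y → ( a .] }  — reduce

No state contains more than one complete item.

Answer: No reduce-reduce conflicts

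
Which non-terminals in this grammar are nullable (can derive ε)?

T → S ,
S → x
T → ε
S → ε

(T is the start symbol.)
{ 'S', 'T' }

ε-productions: T → ε, S → ε
So T, S are immediately nullable.
Every non-terminal is now nullable.
Nullable = { 'S', 'T' }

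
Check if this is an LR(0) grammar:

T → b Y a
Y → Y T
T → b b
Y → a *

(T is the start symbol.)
Yes, the grammar is LR(0)

Augment with T' → T and build the canonical LR(0) collection (I0 = CLOSURE({[T' → . T]}), then GOTO on every symbol after a dot until no new states appear). It has 9 states:
  I0: { [T → . b Y a], [T → . b b], [T' → . T] }  — shift
  I1: { [T' → T .] }  — accept
  I2: { [T → b . Y a], [T → b . b], [Y → . Y T], [Y → . a *] }  — shift
  I3: { [T → . b Y a], [T → . b b], [T → b Y . a], [Y → Y . T] }  — shift
  I4: { [Y → a . *] }  — shift
  I5: { [T → b b .] }  — reduce
  I6: { [Y → a * .] }  — reduce
  I7: { [Y → Y T .] }  — reduce
  I8: { [T → b Y a .] }  — reduce

Every state is either a pure shift/goto state or contains exactly one complete item and nothing to shift — no conflicts. The grammar is LR(0).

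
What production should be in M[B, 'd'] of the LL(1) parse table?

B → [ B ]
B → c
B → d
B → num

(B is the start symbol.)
To find M[B, 'd'], we find productions for B where 'd' is in the predict set (PREDICT(N → α) = (FIRST(α) \ {ε}) ∪ (FOLLOW(N) if α ⇒* ε)).

B → [ B ]: PREDICT = { '[' }
B → c: PREDICT = { 'c' }
B → d: PREDICT = { 'd' }
  'd' is in predict set, so this production goes in M[B, 'd']
B → num: PREDICT = { 'num' }

M[B, 'd'] = B → d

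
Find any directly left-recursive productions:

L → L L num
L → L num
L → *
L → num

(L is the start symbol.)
L → L L num: LEFT RECURSIVE (starts with L)
L → L num: LEFT RECURSIVE (starts with L)
L → *: starts with '*'
L → num: starts with num

The grammar has direct left recursion on: L.

Answer: Yes, L is left-recursive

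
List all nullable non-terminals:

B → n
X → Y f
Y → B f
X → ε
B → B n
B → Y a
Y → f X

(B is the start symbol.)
A non-terminal is nullable if it can derive ε (the empty string): either it has an ε-production, or it has a production whose right-hand side consists entirely of nullable non-terminals.

ε-productions: X → ε
So X is immediately nullable.
No further non-terminal can be added: every production for the remaining non-terminals contains a terminal or a non-nullable non-terminal.
Nullable = { 'X' }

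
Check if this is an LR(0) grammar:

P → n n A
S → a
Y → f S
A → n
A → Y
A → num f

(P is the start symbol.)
Yes, the grammar is LR(0)

A grammar is LR(0) if no state in the canonical LR(0) collection has:
  - both a shift item (dot before a terminal) and a complete item (shift-reduce conflict), or
  - two or more complete items (reduce-reduce conflict; the accept item [P' → P .] counts as a complete item here).

Augment with P' → P and build the canonical LR(0) collection (I0 = CLOSURE({[P' → . P]}), then GOTO on every symbol after a dot until no new states appear). It has 12 states:
  I0: { [P → . n n A], [P' → . P] }  — shift
  I1: { [P' → P .] }  — accept
  I2: { [P → n . n A] }  — shift
  I3: { [A → . Y], [A → . n], [A → . num f], [P → n n . A], [Y → . f S] }  — shift
  I4: { [P → n n A .] }  — reduce
  I5: { [A → Y .] }  — reduce
  I6: { [S → . a], [Y → f . S] }  — shift
  I7: { [A → n .] }  — reduce
  I8: { [A → num . f] }  — shift
  I9: { [A → num f .] }  — reduce
  I10: { [Y → f S .] }  — reduce
  I11: { [S → a .] }  — reduce

Every state is either a pure shift/goto state or contains exactly one complete item and nothing to shift — no conflicts. The grammar is LR(0).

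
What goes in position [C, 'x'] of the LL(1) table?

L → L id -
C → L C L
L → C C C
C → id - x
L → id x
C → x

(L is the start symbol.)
C → L C L, C → x

To find M[C, 'x'], we find productions for C where 'x' is in the predict set (PREDICT(N → α) = (FIRST(α) \ {ε}) ∪ (FOLLOW(N) if α ⇒* ε)).

Relevant sets:
  FIRST(L) = { 'id', 'x' }

C → L C L: PREDICT = { 'id', 'x' }
  'x' is in predict set, so this production goes in M[C, 'x']
C → id - x: PREDICT = { 'id' }
C → x: PREDICT = { 'x' }
  'x' is in predict set, so this production goes in M[C, 'x']

M[C, 'x'] = C → L C L, C → x  (a multiply-defined cell — the grammar is not LL(1))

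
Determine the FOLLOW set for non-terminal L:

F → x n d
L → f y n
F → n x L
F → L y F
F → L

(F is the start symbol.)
{ $, 'y' }

To compute FOLLOW(L), find every occurrence of L on a right-hand side N → α L β: add FIRST(β) \ {ε}, and if β is empty or nullable also add FOLLOW(N). Iterate to a fixed point.

In F → n x L: L is at the end, add FOLLOW(F)
In F → L y F: L is followed by y F, add FIRST(y F) \ {ε} = { 'y' }
In F → L: L is at the end, add FOLLOW(F)

The FOLLOW sets referred to above (computed the same way, to a fixed point):
  FOLLOW(F) = { $ }

Taking the union: FOLLOW(L) = { $, 'y' }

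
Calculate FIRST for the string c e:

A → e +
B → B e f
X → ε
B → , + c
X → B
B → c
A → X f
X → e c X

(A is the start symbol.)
{ 'c' }

To compute FIRST(c e), process the symbols left to right:
Symbol c is a terminal. Add 'c' and stop.
FIRST(c e) = { 'c' }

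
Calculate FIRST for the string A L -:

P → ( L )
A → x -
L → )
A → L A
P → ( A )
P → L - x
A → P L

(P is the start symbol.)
FIRST sets of the non-terminals involved (from the grammar, by fixed-point iteration):
  FIRST(A) = { '(', ')', 'x' }

To compute FIRST(A L -), process the symbols left to right:
Symbol A is a non-terminal. Add FIRST(A) \ {ε} = { '(', ')', 'x' }
A is not nullable (ε ∉ FIRST(A)), so stop here.
FIRST(A L -) = { '(', ')', 'x' }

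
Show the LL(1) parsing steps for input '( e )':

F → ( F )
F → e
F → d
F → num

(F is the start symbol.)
Stack is shown with the top on the left.

Stack    Input    Action
------------------------
F $      ( e ) $  output F → ( F )
( F ) $  ( e ) $  match '('
F ) $    e ) $    output F → e
e ) $    e ) $    match 'e'
) $      ) $      match ')'
$        $        accept

The string is accepted.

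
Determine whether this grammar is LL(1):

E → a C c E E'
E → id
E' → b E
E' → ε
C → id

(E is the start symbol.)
A grammar is LL(1) if for each non-terminal N with multiple productions, the predict sets of those productions are pairwise disjoint, where PREDICT(N → α) = (FIRST(α) \ {ε}) ∪ (FOLLOW(N) if α ⇒* ε).

Relevant sets:
  FOLLOW(E') = { $, 'b' }

For E:
  PREDICT(E → a C c E E') = { 'a' }
  PREDICT(E → id) = { 'id' }
For E':
  PREDICT(E' → b E) = { 'b' }
  PREDICT(E' → ε) = { $, 'b' }
C has a single production, so nothing to check there.

Conflict found: Predict set conflict for E': { 'b' }
The grammar is NOT LL(1).

Answer: No. Predict set conflict for E': { 'b' }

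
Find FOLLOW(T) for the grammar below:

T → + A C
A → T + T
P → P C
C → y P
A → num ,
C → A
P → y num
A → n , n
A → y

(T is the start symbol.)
{ $, '+', 'n', 'num', 'y' }

To compute FOLLOW(T), find every occurrence of T on a right-hand side N → α T β: add FIRST(β) \ {ε}, and if β is empty or nullable also add FOLLOW(N). Iterate to a fixed point.

T is the start symbol, so $ ∈ FOLLOW(T).
In A → T + T: T is followed by '+' T, add FIRST('+' T) \ {ε} = { '+' }
In A → T + T: T is at the end, add FOLLOW(A)

The FOLLOW sets referred to above (computed the same way, to a fixed point):
  FOLLOW(A) = { $, '+', 'n', 'num', 'y' }

Taking the union: FOLLOW(T) = { $, '+', 'n', 'num', 'y' }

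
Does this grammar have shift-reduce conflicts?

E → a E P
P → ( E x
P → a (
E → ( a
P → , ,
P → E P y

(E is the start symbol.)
A shift-reduce conflict occurs when an LR(0) state has both:
  - a complete (reduce) item [A → α .] (dot at the end), and
  - a shift item [B → β . c γ] (dot before a terminal).

Augment with E' → E and build the canonical LR(0) collection (I0 = CLOSURE({[E' → . E]}), then GOTO on every symbol after a dot until no new states appear). It has 18 states:
  I0: { [E → . ( a], [E → . a E P], [E' → . E] }  — shift
  I1: { [E → ( . a] }  — shift
  I2: { [E' → E .] }  — accept
  I3: { [E → . ( a], [E → . a E P], [E → a . E P] }  — shift
  I4: { [E → . ( a], [E → . a E P], [E → a E . P], [P → . ( E x], [P → . , ,], [P → . E P y], [P → . a (] }  — shift
  I5: { [E → ( . a], [E → . ( a], [E → . a E P], [P → ( . E x] }  — shift
  I6: { [P → , . ,] }  — shift
  I7: { [E → . ( a], [E → . a E P], [P → . ( E x], [P → . , ,], [P → . E P y], [P → . a (], [P → E . P y] }  — shift
  I8: { [E → a E P .] }  — reduce
  I9: { [E → . ( a], [E → . a E P], [E → a . E P], [P → a . (] }  — shift
  I10: { [E → ( . a], [P → a ( .] }  — shift, reduce
  I11: { [E → ( a .] }  — reduce
  I12: { [P → E P . y] }  — shift
  I13: { [P → E P y .] }  — reduce
  I14: { [P → , , .] }  — reduce
  I15: { [P → ( E . x] }  — shift
  I16: { [E → ( a .], [E → . ( a], [E → . a E P], [E → a . E P] }  — shift, reduce
  I17: { [P → ( E x .] }  — reduce

I10 contains reduce item [P → a ( .] and shift item [E → ( . a] — shift-reduce conflict.
I16 contains reduce item [E → ( a .] and shift items [E → . ( a], [E → . a E P] — shift-reduce conflict.

Answer: Yes — I10: [P → a ( .] vs [E → ( . a]; I16: [E → ( a .] vs [E → . ( a]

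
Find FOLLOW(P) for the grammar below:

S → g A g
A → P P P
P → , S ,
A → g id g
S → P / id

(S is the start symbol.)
To compute FOLLOW(P), find every occurrence of P on a right-hand side N → α P β: add FIRST(β) \ {ε}, and if β is empty or nullable also add FOLLOW(N). Iterate to a fixed point.

In A → P P P: P is followed by P P, add FIRST(P P) \ {ε} = { ',' }
In A → P P P: P is followed by P, add FIRST(P) \ {ε} = { ',' }
In A → P P P: P is at the end, add FOLLOW(A)
In S → P / id: P is followed by '/' id, add FIRST('/' id) \ {ε} = { '/' }

The FOLLOW sets referred to above (computed the same way, to a fixed point):
  FOLLOW(A) = { 'g' }

Taking the union: FOLLOW(P) = { ',', '/', 'g' }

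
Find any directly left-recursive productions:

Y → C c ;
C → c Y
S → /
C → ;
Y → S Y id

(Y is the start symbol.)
Direct left recursion occurs when N → N α for some non-terminal N (the right-hand side begins with the left-hand side itself).

Y → C c ;: starts with C
C → c Y: starts with c
S → /: starts with '/'
C → ;: starts with ';'
Y → S Y id: starts with S

No direct left recursion found.

Answer: No direct left recursion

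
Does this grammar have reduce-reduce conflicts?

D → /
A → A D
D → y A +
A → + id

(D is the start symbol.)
Augment with D' → D and build the canonical LR(0) collection (I0 = CLOSURE({[D' → . D]}), then GOTO on every symbol after a dot until no new states appear). It has 9 states:
  I0: { [D → . /], [D → . y A +], [D' → . D] }  — shift
  I1: { [D → / .] }  — reduce
  I2: { [D' → D .] }  — accept
  I3: { [A → . + id], [A → . A D], [D → y . A +] }  — shift
  I4: { [A → + . id] }  — shift
  I5: { [A → A . D], [D → . /], [D → . y A +], [D → y A . +] }  — shift
  I6: { [D → y A + .] }  — reduce
  I7: { [A → A D .] }  — reduce
  I8: { [A → + id .] }  — reduce

No state contains more than one complete item.

Answer: No reduce-reduce conflicts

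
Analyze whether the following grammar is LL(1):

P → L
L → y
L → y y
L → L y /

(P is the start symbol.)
No. Predict set conflict for L: { 'y' }

Relevant sets:
  FIRST(L) = { 'y' }

For L:
  PREDICT(L → y) = { 'y' }
  PREDICT(L → y y) = { 'y' }
  PREDICT(L → L y '/') = { 'y' }
P has a single production, so nothing to check there.

Conflict found: Predict set conflict for L: { 'y' }
The grammar is NOT LL(1).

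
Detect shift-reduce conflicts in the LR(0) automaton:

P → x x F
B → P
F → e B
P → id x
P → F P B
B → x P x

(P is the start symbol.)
Augment with P' → P and build the canonical LR(0) collection (I0 = CLOSURE({[P' → . P]}), then GOTO on every symbol after a dot until no new states appear). It has 17 states:
  I0: { [F → . e B], [P → . F P B], [P → . id x], [P → . x x F], [P' → . P] }  — shift
  I1: { [F → . e B], [P → . F P B], [P → . id x], [P → . x x F], [P → F . P B] }  — shift
  I2: { [P' → P .] }  — accept
  I3: { [B → . P], [B → . x P x], [F → . e B], [F → e . B], [P → . F P B], [P → . id x], [P → . x x F] }  — shift
  I4: { [P → id . x] }  — shift
  I5: { [P → x . x F] }  — shift
  I6: { [F → . e B], [P → x x . F] }  — shift
  I7: { [P → x x F .] }  — reduce
  I8: { [P → id x .] }  — reduce
  I9: { [F → e B .] }  — reduce
  I10: { [B → P .] }  — reduce
  I11: { [B → x . P x], [F → . e B], [P → . F P B], [P → . id x], [P → . x x F], [P → x . x F] }  — shift
  I12: { [B → x P . x] }  — shift
  I13: { [F → . e B], [P → x . x F], [P → x x . F] }  — shift
  I14: { [B → x P x .] }  — reduce
  I15: { [B → . P], [B → . x P x], [F → . e B], [P → . F P B], [P → . id x], [P → . x x F], [P → F P . B] }  — shift
  I16: { [P → F P B .] }  — reduce

No state contains both a complete item and a shift item.

Answer: No shift-reduce conflicts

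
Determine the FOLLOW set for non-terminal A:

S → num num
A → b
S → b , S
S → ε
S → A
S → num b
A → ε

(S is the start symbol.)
To compute FOLLOW(A), find every occurrence of A on a right-hand side N → α A β: add FIRST(β) \ {ε}, and if β is empty or nullable also add FOLLOW(N). Iterate to a fixed point.

In S → A: A is at the end, add FOLLOW(S)

The FOLLOW sets referred to above (computed the same way, to a fixed point):
  FOLLOW(S) = { $ }

Taking the union: FOLLOW(A) = { $ }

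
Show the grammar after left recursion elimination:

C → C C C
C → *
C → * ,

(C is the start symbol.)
C is directly left-recursive. The standard transformation for
  A → A α₁ | ... | A α_m | β₁ | ... | β_n
is
  A  → β₁ A' | ... | β_n A'
  A' → α₁ A' | ... | α_m A' | ε

C → * becomes C → * C'
C → * , becomes C → * , C'
C → C C C becomes C' → C C C'
Add C' → ε

Resulting grammar:
C → * C'
C → * , C'
C' → C C C'
C' → ε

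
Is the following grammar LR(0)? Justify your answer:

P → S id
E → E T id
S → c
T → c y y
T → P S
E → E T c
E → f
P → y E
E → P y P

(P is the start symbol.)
A grammar is LR(0) if no state in the canonical LR(0) collection has:
  - both a shift item (dot before a terminal) and a complete item (shift-reduce conflict), or
  - two or more complete items (reduce-reduce conflict; the accept item [P' → P .] counts as a complete item here).

Augment with P' → P and build the canonical LR(0) collection (I0 = CLOSURE({[P' → . P]}), then GOTO on every symbol after a dot until no new states appear). It has 19 states:
  I0: { [P → . S id], [P → . y E], [P' → . P], [S → . c] }  — shift
  I1: { [P' → P .] }  — accept
  I2: { [P → S . id] }  — shift
  I3: { [S → c .] }  — reduce
  I4: { [E → . E T c], [E → . E T id], [E → . P y P], [E → . f], [P → . S id], [P → . y E], [P → y . E], [S → . c] }  — shift
  I5: { [E → E . T c], [E → E . T id], [P → . S id], [P → . y E], [P → y E .], [S → . c], [T → . P S], [T → . c y y] }  — shift, reduce
  I6: { [E → P . y P] }  — shift
  I7: { [E → f .] }  — reduce
  I8: { [E → P y . P], [P → . S id], [P → . y E], [S → . c] }  — shift
  I9: { [E → P y P .] }  — reduce
  I10: { [S → . c], [T → P . S] }  — shift
  I11: { [E → E T . c], [E → E T . id] }  — shift
  I12: { [S → c .], [T → c . y y] }  — shift, reduce
  I13: { [T → c y . y] }  — shift
  I14: { [T → c y y .] }  — reduce
  I15: { [E → E T c .] }  — reduce
  I16: { [E → E T id .] }  — reduce
  I17: { [T → P S .] }  — reduce
  I18: { [P → S id .] }  — reduce

Conflict in state I5:
  Shift-reduce conflict between [P → y E .] and [P → . y E]
So the grammar is NOT LR(0).

Answer: No. Shift-reduce conflict between [P → y E .] and [P → . y E]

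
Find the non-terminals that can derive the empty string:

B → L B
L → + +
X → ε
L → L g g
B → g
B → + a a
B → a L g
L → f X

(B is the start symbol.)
{ 'X' }

ε-productions: X → ε
So X is immediately nullable.
No further non-terminal can be added: every production for the remaining non-terminals contains a terminal or a non-nullable non-terminal.
Nullable = { 'X' }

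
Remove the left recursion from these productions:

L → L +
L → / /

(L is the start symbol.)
L is directly left-recursive. The standard transformation for
  A → A α₁ | ... | A α_m | β₁ | ... | β_n
is
  A  → β₁ A' | ... | β_n A'
  A' → α₁ A' | ... | α_m A' | ε

L → / / becomes L → / / L'
L → L + becomes L' → + L'
Add L' → ε

Resulting grammar:
L → / / L'
L' → + L'
L' → ε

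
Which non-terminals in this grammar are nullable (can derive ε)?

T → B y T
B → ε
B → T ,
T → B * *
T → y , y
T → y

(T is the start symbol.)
{ 'B' }

A non-terminal is nullable if it can derive ε (the empty string): either it has an ε-production, or it has a production whose right-hand side consists entirely of nullable non-terminals.

ε-productions: B → ε
So B is immediately nullable.
No further non-terminal can be added: every production for the remaining non-terminals contains a terminal or a non-nullable non-terminal.
Nullable = { 'B' }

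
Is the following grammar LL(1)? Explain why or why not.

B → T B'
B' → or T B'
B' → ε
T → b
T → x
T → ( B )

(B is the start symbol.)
Yes, the grammar is LL(1).

Relevant sets:
  FOLLOW(B') = { $, ')' }

For B':
  PREDICT(B' → or T B') = { 'or' }
  PREDICT(B' → ε) = { $, ')' }
For T:
  PREDICT(T → b) = { 'b' }
  PREDICT(T → x) = { 'x' }
  PREDICT(T → '(' B ')') = { '(' }
B has a single production, so nothing to check there.

All predict sets are disjoint. The grammar IS LL(1).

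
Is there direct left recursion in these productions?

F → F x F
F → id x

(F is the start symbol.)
Direct left recursion occurs when N → N α for some non-terminal N (the right-hand side begins with the left-hand side itself).

F → F x F: LEFT RECURSIVE (starts with F)
F → id x: starts with id

The grammar has direct left recursion on: F.

Answer: Yes, F is left-recursive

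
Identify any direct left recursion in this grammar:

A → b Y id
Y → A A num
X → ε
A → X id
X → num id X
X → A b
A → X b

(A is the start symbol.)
Direct left recursion occurs when N → N α for some non-terminal N (the right-hand side begins with the left-hand side itself).

A → b Y id: starts with b
Y → A A num: starts with A
X → ε: starts with ε
A → X id: starts with X
X → num id X: starts with num
X → A b: starts with A
A → X b: starts with X

No direct left recursion found.

Answer: No direct left recursion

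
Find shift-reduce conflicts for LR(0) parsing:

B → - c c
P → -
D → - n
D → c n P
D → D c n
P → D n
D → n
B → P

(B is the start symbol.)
A shift-reduce conflict occurs when an LR(0) state has both:
  - a complete (reduce) item [A → α .] (dot at the end), and
  - a shift item [B → β . c γ] (dot before a terminal).

Augment with B' → B and build the canonical LR(0) collection (I0 = CLOSURE({[B' → . B]}), then GOTO on every symbol after a dot until no new states appear). It has 16 states:
  I0: { [B → . - c c], [B → . P], [B' → . B], [D → . - n], [D → . D c n], [D → . c n P], [D → . n], [P → . -], [P → . D n] }  — shift
  I1: { [B → - . c c], [D → - . n], [P → - .] }  — shift, reduce
  I2: { [B' → B .] }  — accept
  I3: { [D → D . c n], [P → D . n] }  — shift
  I4: { [B → P .] }  — reduce
  I5: { [D → c . n P] }  — shift
  I6: { [D → n .] }  — reduce
  I7: { [D → . - n], [D → . D c n], [D → . c n P], [D → . n], [D → c n . P], [P → . -], [P → . D n] }  — shift
  I8: { [D → - . n], [P → - .] }  — shift, reduce
  I9: { [D → c n P .] }  — reduce
  I10: { [D → - n .] }  — reduce
  I11: { [D → D c . n] }  — shift
  I12: { [P → D n .] }  — reduce
  I13: { [D → D c n .] }  — reduce
  I14: { [B → - c . c] }  — shift
  I15: { [B → - c c .] }  — reduce

I1 contains reduce item [P → - .] and shift items [B → - . c c], [D → - . n] — shift-reduce conflict.
I8 contains reduce item [P → - .] and shift item [D → - . n] — shift-reduce conflict.

Answer: Yes — I1: [P → - .] vs [B → - . c c]; I8: [P → - .] vs [D → - . n]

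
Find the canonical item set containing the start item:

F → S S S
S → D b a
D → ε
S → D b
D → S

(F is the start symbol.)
{ [D → . S], [D → .], [F → . S S S], [F' → . F], [S → . D b a], [S → . D b] }

First, augment the grammar with F' → F
I₀ = CLOSURE({ [F' → . F] }):
  [F' → . F] has the dot before F: add [F → . S S S]
  [F → . S S S] has the dot before S: add [S → . D b a], [S → . D b]
  [S → . D b a] has the dot before D: add [D → .], [D → . S]
No further items can be added.

I₀ = { [D → . S], [D → .], [F → . S S S], [F' → . F], [S → . D b a], [S → . D b] }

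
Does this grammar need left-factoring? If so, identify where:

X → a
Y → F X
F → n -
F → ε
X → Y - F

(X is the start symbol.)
Left-factoring is needed when two productions for the same non-terminal
share a common prefix on the right-hand side.

Productions for X:
  X → a
  X → Y - F
Productions for F:
  F → n -
  F → ε

No common prefixes found.

Answer: No, left-factoring is not needed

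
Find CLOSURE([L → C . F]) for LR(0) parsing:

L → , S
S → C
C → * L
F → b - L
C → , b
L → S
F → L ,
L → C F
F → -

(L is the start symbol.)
To compute CLOSURE, for each item [A → α.Bβ] where B is a non-terminal, add [B → .γ] for all productions B → γ; repeat for the newly added items until nothing changes.

Start with: [L → C . F]
  [L → C . F] has the dot before F: add [F → . b - L], [F → . L ,], [F → . -]
  [F → . L ,] has the dot before L: add [L → . , S], [L → . S], [L → . C F]
  [L → . S] has the dot before S: add [S → . C]
  [L → . C F] has the dot before C: add [C → . * L], [C → . , b]
No further items can be added.

CLOSURE = { [C → . * L], [C → . , b], [F → . -], [F → . L ,], [F → . b - L], [L → . , S], [L → . C F], [L → . S], [L → C . F], [S → . C] }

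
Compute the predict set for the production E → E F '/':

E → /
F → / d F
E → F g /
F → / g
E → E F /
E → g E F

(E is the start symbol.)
PREDICT(E → E F '/') = (FIRST(RHS) \ {ε}) ∪ (FOLLOW(E) if ε ∈ FIRST(RHS), i.e. RHS ⇒* ε)
FIRST(E) = { '/', 'g' }
FIRST(E F '/') = { '/', 'g' }
ε ∉ FIRST(E F '/'), so FOLLOW(E) is not added.
PREDICT(E → E F '/') = { '/', 'g' }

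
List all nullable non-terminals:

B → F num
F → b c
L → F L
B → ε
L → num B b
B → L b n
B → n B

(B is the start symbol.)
{ 'B' }

A non-terminal is nullable if it can derive ε (the empty string): either it has an ε-production, or it has a production whose right-hand side consists entirely of nullable non-terminals.

ε-productions: B → ε
So B is immediately nullable.
No further non-terminal can be added: every production for the remaining non-terminals contains a terminal or a non-nullable non-terminal.
Nullable = { 'B' }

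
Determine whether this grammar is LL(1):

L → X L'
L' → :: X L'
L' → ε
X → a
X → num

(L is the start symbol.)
Yes, the grammar is LL(1).

Relevant sets:
  FOLLOW(L') = { $ }

For L':
  PREDICT(L' → :: X L') = { '::' }
  PREDICT(L' → ε) = { $ }
For X:
  PREDICT(X → a) = { 'a' }
  PREDICT(X → num) = { 'num' }
L has a single production, so nothing to check there.

All predict sets are disjoint. The grammar IS LL(1).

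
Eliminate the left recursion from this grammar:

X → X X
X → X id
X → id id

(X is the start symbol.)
X is directly left-recursive. The standard transformation for
  A → A α₁ | ... | A α_m | β₁ | ... | β_n
is
  A  → β₁ A' | ... | β_n A'
  A' → α₁ A' | ... | α_m A' | ε

X → id id becomes X → id id X'
X → X X becomes X' → X X'
X → X id becomes X' → id X'
Add X' → ε

Resulting grammar:
X → id id X'
X' → X X'
X' → id X'
X' → ε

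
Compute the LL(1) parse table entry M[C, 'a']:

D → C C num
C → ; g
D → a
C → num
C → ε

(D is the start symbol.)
Empty (error entry)

To find M[C, 'a'], we find productions for C where 'a' is in the predict set (PREDICT(N → α) = (FIRST(α) \ {ε}) ∪ (FOLLOW(N) if α ⇒* ε)).

Relevant sets:
  FOLLOW(C) = { ';', 'num' }

C → ; g: PREDICT = { ';' }
C → num: PREDICT = { 'num' }
C → ε: PREDICT = { ';', 'num' }

M[C, 'a'] is empty (no production applies)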